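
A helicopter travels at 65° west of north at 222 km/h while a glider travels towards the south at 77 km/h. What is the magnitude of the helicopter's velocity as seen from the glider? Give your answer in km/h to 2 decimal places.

Taking east as x and north as y: helicopter velocity = (-201.200, 93.821) km/h; glider velocity = (0.000, -77.000) km/h.
Velocity of helicopter relative to glider = (-201.200, 93.821) − (0.000, -77.000) = (-201.200, 170.821) km/h.
Magnitude = |(-201.200, 170.821)| = 263.935 km/h.

263.93 km/h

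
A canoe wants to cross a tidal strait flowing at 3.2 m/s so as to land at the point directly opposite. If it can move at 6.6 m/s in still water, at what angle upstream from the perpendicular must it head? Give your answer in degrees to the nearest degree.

To cancel the current, the upstream component of the canoe's velocity must equal the flow: 6.6 sin θ = 3.2.
sin θ = 3.2 / 6.6 = 0.4848.
θ = arcsin(0.4848) = 29.003°.

29°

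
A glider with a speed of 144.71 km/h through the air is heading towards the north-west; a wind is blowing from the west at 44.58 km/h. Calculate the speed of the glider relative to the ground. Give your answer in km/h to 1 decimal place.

117.5 km/h

Taking east as x and north as y: velocity relative to the air = (-102.325, 102.325) km/h; the air relative to ground = (44.580, 0.000) km/h.
Velocity relative to ground = (-102.325, 102.325) + (44.580, 0.000) = (-57.745, 102.325) km/h.
Speed = |(-57.745, 102.325)| = 117.495 km/h.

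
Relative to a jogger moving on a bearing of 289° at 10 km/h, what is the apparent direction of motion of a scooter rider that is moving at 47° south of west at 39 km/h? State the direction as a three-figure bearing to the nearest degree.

208°

Taking east as x and north as y: scooter rider velocity = (-26.598, -28.523) km/h; jogger velocity = (-9.455, 3.256) km/h.
Velocity of scooter rider relative to jogger = (-26.598, -28.523) − (-9.455, 3.256) = (-17.143, -31.778) km/h.
Bearing = atan2(-17.14, -31.78) = 208.34° clockwise from north.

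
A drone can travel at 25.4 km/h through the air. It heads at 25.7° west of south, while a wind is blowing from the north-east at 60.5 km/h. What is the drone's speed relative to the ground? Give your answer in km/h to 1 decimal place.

84.9 km/h

Taking east as x and north as y: velocity relative to the air = (-11.015, -22.887) km/h; the air relative to ground = (-42.780, -42.780) km/h.
Velocity relative to ground = (-11.015, -22.887) + (-42.780, -42.780) = (-53.795, -65.667) km/h.
Speed = |(-53.795, -65.667)| = 84.889 km/h.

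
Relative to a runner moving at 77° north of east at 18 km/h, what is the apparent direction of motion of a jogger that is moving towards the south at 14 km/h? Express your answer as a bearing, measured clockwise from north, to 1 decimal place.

Taking east as x and north as y: jogger velocity = (0.000, -14.000) km/h; runner velocity = (4.049, 17.539) km/h.
Velocity of jogger relative to runner = (0.000, -14.000) − (4.049, 17.539) = (-4.049, -31.539) km/h.
Bearing = atan2(-4.05, -31.54) = 187.32° clockwise from north.

187.3°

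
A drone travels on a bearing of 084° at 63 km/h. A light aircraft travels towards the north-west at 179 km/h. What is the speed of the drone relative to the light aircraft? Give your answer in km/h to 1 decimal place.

Taking east as x and north as y: drone velocity = (62.655, 6.585) km/h; light aircraft velocity = (-126.572, 126.572) km/h.
Velocity of drone relative to light aircraft = (62.655, 6.585) − (-126.572, 126.572) = (189.227, -119.987) km/h.
Magnitude = |(189.227, -119.987)| = 224.062 km/h.

224.1 km/h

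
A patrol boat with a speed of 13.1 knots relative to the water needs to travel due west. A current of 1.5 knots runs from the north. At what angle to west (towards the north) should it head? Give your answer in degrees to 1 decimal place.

6.6°

The current pushes perpendicular to the desired track; the heading must have a component into the current equal to 1.5 knots: 13.1 sin θ = 1.5.
sin θ = 0.1145, so θ = 6.575°.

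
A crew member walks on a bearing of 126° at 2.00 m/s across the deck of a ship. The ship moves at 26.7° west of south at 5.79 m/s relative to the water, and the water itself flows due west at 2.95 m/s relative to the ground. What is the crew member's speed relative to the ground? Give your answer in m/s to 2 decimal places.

In east/north components (m/s): crew member relative to ship = (1.618, -1.176); ship relative to water = (-2.602, -5.173); water relative to ground = (-2.950, 0.000).
Sum = (-3.934, -6.348) m/s.
Speed = |(-3.934, -6.348)| = 7.468 m/s.

7.47 m/s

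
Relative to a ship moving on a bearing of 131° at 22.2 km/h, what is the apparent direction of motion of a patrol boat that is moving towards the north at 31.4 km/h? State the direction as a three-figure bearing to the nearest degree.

Taking east as x and north as y: patrol boat velocity = (0.000, 31.400) km/h; ship velocity = (16.755, -14.565) km/h.
Velocity of patrol boat relative to ship = (0.000, 31.400) − (16.755, -14.565) = (-16.755, 45.965) km/h.
Bearing = atan2(-16.75, 45.96) = 339.97° clockwise from north.

340°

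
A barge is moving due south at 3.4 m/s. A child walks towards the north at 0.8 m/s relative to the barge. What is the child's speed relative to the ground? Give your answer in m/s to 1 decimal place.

Taking east as x and north as y: barge velocity = (0.000, -3.400) m/s; child velocity relative to barge = (0.000, 0.800) m/s.
Velocity relative to ground = (0.000, -3.400) + (0.000, 0.800) = (0.000, -2.600) m/s.
Speed = |(0.000, -2.600)| = 2.600 m/s.

2.6 m/s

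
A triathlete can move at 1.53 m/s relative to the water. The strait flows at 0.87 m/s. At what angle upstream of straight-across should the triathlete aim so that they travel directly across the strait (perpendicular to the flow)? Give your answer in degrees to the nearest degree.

To cancel the current, the upstream component of the triathlete's velocity must equal the flow: 1.53 sin θ = 0.87.
sin θ = 0.87 / 1.53 = 0.5686.
θ = arcsin(0.5686) = 34.655°.

35°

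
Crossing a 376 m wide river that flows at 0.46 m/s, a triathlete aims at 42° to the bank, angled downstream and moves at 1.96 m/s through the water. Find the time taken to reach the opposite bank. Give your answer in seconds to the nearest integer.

287 s

The component of the triathlete's velocity perpendicular to the bank is 1.96 × sin 42° = 1.311 m/s.
Only the cross-stream component determines the crossing time; the current contributes nothing perpendicular to the bank.
Time = 376 / 1.311 = 286.696 s.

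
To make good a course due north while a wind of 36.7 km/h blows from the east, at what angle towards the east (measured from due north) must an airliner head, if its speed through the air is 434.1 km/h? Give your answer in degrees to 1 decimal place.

The wind pushes perpendicular to the desired track; the heading must have a component into the wind equal to 36.7 km/h: 434.1 sin θ = 36.7.
sin θ = 0.0845, so θ = 4.850°.

4.8°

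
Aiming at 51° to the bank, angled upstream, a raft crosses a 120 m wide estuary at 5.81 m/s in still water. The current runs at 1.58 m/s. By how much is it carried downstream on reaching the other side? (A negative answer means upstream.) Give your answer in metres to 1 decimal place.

-55.2 m

Perpendicular speed = 4.515 m/s; crossing time = 120 / 4.515 = 26.577 s.
Net downstream speed = -2.076 m/s.
Drift = -2.076 × 26.577 = -55.183 m (upstream).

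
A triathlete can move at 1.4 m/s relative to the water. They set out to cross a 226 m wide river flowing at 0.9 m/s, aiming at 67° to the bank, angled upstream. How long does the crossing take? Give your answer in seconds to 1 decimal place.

175.4 s

The component of the triathlete's velocity perpendicular to the bank is 1.4 × sin 67° = 1.289 m/s.
Only the cross-stream component determines the crossing time; the current contributes nothing perpendicular to the bank.
Time = 226 / 1.289 = 175.370 s.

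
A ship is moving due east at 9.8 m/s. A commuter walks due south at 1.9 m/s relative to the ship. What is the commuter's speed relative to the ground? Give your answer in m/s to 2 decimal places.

9.98 m/s

Taking east as x and north as y: ship velocity = (9.800, 0.000) m/s; commuter velocity relative to ship = (0.000, -1.900) m/s.
Velocity relative to ground = (9.800, 0.000) + (0.000, -1.900) = (9.800, -1.900) m/s.
Speed = |(9.800, -1.900)| = 9.982 m/s.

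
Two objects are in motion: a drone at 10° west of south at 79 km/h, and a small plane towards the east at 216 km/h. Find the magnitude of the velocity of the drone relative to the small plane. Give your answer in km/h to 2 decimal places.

Taking east as x and north as y: drone velocity = (-13.718, -77.800) km/h; small plane velocity = (216.000, 0.000) km/h.
Velocity of drone relative to small plane = (-13.718, -77.800) − (216.000, 0.000) = (-229.718, -77.800) km/h.
Magnitude = |(-229.718, -77.800)| = 242.535 km/h.

242.54 km/h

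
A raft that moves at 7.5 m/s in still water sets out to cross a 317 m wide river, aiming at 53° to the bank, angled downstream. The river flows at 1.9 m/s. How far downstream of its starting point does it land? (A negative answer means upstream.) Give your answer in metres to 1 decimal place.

Perpendicular speed = 5.990 m/s; crossing time = 317 / 5.990 = 52.924 s.
Net downstream speed = 6.414 m/s.
Drift = 6.414 × 52.924 = 339.431 m (downstream).

339.4 m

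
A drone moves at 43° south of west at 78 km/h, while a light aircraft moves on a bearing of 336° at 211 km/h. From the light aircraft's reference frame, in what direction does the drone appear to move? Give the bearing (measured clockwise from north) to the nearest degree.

Taking east as x and north as y: drone velocity = (-57.046, -53.196) km/h; light aircraft velocity = (-85.821, 192.758) km/h.
Velocity of drone relative to light aircraft = (-57.046, -53.196) − (-85.821, 192.758) = (28.776, -245.954) km/h.
Bearing = atan2(28.78, -245.95) = 173.33° clockwise from north.

173°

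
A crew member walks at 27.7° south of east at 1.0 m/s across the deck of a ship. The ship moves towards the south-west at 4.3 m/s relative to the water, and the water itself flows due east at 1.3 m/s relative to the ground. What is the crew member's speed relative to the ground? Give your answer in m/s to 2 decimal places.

In east/north components (m/s): crew member relative to ship = (0.885, -0.465); ship relative to water = (-3.041, -3.041); water relative to ground = (1.300, 0.000).
Sum = (-0.855, -3.505) m/s.
Speed = |(-0.855, -3.505)| = 3.608 m/s.

3.61 m/s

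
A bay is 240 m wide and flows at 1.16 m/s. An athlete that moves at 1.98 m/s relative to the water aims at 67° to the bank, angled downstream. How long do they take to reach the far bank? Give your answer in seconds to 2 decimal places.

The component of the athlete's velocity perpendicular to the bank is 1.98 × sin 67° = 1.823 m/s.
The flow acts along the bank and has no component across it.
Time = 240 / 1.823 = 131.680 s.

131.68 s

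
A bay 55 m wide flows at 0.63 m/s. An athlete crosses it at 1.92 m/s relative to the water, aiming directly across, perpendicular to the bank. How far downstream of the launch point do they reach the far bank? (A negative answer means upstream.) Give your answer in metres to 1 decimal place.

18.0 m

Perpendicular speed = 1.920 m/s; crossing time = 55 / 1.920 = 28.646 s.
Net downstream speed = 0.630 m/s.
Drift = 0.630 × 28.646 = 18.047 m (downstream).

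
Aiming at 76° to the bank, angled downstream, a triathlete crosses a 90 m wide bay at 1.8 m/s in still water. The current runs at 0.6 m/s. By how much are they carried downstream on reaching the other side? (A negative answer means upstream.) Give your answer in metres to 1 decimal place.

53.4 m

Perpendicular speed = 1.747 m/s; crossing time = 90 / 1.747 = 51.531 s.
Net downstream speed = 1.035 m/s.
Drift = 1.035 × 51.531 = 53.358 m (downstream).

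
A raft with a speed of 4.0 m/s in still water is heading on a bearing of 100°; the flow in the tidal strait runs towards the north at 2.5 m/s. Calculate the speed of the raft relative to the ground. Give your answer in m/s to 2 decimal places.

Taking east as x and north as y: velocity relative to the water = (3.939, -0.695) m/s; the water relative to ground = (0.000, 2.500) m/s.
Velocity relative to ground = (3.939, -0.695) + (0.000, 2.500) = (3.939, 1.805) m/s.
Speed = |(3.939, 1.805)| = 4.333 m/s.

4.33 m/s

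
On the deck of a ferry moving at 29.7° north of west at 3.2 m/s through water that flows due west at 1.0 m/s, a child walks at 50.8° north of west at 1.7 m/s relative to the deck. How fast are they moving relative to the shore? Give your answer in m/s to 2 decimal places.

5.66 m/s

In east/north components (m/s): child relative to ferry = (-1.074, 1.317); ferry relative to water = (-2.780, 1.585); water relative to ground = (-1.000, 0.000).
Sum = (-4.854, 2.903) m/s.
Speed = |(-4.854, 2.903)| = 5.656 m/s.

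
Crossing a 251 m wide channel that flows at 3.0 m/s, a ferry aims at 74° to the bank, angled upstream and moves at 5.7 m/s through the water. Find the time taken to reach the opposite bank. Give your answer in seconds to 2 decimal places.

The component of the ferry's velocity perpendicular to the bank is 5.7 × sin 74° = 5.479 m/s.
Only the cross-stream component determines the crossing time; the current contributes nothing perpendicular to the bank.
Time = 251 / 5.479 = 45.810 s.

45.81 s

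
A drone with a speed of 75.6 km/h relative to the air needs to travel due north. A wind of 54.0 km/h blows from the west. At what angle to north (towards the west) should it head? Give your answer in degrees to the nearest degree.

The wind pushes perpendicular to the desired track; the heading must have a component into the wind equal to 54.0 km/h: 75.6 sin θ = 54.0.
sin θ = 0.7143, so θ = 45.585°.

46°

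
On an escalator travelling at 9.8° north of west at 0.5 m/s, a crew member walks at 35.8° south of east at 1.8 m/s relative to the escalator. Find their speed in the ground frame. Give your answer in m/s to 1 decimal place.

Taking east as x and north as y: escalator velocity = (-0.493, 0.085) m/s; crew member velocity relative to escalator = (1.460, -1.053) m/s.
Velocity relative to ground = (-0.493, 0.085) + (1.460, -1.053) = (0.967, -0.968) m/s.
Speed = |(0.967, -0.968)| = 1.368 m/s.

1.4 m/s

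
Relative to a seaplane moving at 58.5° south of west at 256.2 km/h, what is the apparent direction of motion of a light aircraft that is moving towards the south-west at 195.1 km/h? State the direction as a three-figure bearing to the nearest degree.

357°

Taking east as x and north as y: light aircraft velocity = (-137.957, -137.957) km/h; seaplane velocity = (-133.864, -218.446) km/h.
Velocity of light aircraft relative to seaplane = (-137.957, -137.957) − (-133.864, -218.446) = (-4.092, 80.490) km/h.
Bearing = atan2(-4.09, 80.49) = 357.09° clockwise from north.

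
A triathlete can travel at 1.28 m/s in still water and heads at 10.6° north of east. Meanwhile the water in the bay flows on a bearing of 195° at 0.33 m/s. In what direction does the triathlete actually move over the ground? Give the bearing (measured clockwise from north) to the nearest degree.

Taking east as x and north as y: velocity relative to the water = (1.258, 0.235) m/s; the water relative to ground = (-0.085, -0.319) m/s.
Velocity relative to ground = (1.258, 0.235) + (-0.085, -0.319) = (1.173, -0.083) m/s.
Bearing = atan2(1.17, -0.08) = 94.06° clockwise from north.

094°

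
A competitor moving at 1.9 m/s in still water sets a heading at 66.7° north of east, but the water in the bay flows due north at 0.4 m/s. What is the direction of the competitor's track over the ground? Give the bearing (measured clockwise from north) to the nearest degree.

Taking east as x and north as y: velocity relative to the water = (0.752, 1.745) m/s; the water relative to ground = (0.000, 0.400) m/s.
Velocity relative to ground = (0.752, 1.745) + (0.000, 0.400) = (0.752, 2.145) m/s.
Bearing = atan2(0.75, 2.15) = 19.31° clockwise from north.

019°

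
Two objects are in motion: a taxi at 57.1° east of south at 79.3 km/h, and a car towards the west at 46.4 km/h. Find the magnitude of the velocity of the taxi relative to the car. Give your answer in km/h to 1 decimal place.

120.9 km/h

Taking east as x and north as y: taxi velocity = (66.582, -43.074) km/h; car velocity = (-46.400, 0.000) km/h.
Velocity of taxi relative to car = (66.582, -43.074) − (-46.400, 0.000) = (112.982, -43.074) km/h.
Magnitude = |(112.982, -43.074)| = 120.914 km/h.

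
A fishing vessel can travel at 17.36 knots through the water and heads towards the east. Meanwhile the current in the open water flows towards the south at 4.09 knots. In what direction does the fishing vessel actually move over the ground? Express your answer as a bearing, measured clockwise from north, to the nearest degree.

Taking east as x and north as y: velocity relative to the water = (17.360, 0.000) knots; the water relative to ground = (0.000, -4.090) knots.
Velocity relative to ground = (17.360, 0.000) + (0.000, -4.090) = (17.360, -4.090) knots.
Bearing = atan2(17.36, -4.09) = 103.26° clockwise from north.

103°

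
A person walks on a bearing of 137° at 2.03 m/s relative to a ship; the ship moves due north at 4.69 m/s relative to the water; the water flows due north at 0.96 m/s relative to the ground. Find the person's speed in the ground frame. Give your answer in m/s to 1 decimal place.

4.4 m/s

In east/north components (m/s): person relative to ship = (1.384, -1.485); ship relative to water = (0.000, 4.690); water relative to ground = (0.000, 0.960).
Sum = (1.384, 4.165) m/s.
Speed = |(1.384, 4.165)| = 4.389 m/s.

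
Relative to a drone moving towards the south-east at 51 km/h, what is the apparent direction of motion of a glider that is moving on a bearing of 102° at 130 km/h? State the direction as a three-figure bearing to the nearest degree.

084°

Taking east as x and north as y: glider velocity = (127.159, -27.029) km/h; drone velocity = (36.062, -36.062) km/h.
Velocity of glider relative to drone = (127.159, -27.029) − (36.062, -36.062) = (91.097, 9.034) km/h.
Bearing = atan2(91.10, 9.03) = 84.34° clockwise from north.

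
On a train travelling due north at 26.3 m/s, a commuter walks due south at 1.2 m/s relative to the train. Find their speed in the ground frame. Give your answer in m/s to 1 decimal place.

25.1 m/s

Taking east as x and north as y: train velocity = (0.000, 26.300) m/s; commuter velocity relative to train = (0.000, -1.200) m/s.
Velocity relative to ground = (0.000, 26.300) + (0.000, -1.200) = (0.000, 25.100) m/s.
Speed = |(0.000, 25.100)| = 25.100 m/s.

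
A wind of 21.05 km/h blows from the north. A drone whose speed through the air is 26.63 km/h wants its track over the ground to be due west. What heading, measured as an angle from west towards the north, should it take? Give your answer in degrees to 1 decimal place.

The wind pushes perpendicular to the desired track; the heading must have a component into the wind equal to 21.05 km/h: 26.63 sin θ = 21.05.
sin θ = 0.7905, so θ = 52.229°.

52.2°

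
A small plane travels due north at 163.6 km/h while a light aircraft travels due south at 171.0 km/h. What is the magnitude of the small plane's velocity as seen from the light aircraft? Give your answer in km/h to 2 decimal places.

334.60 km/h

Taking east as x and north as y: small plane velocity = (0.000, 163.600) km/h; light aircraft velocity = (0.000, -171.000) km/h.
Velocity of small plane relative to light aircraft = (0.000, 163.600) − (0.000, -171.000) = (0.000, 334.600) km/h.
Magnitude = |(0.000, 334.600)| = 334.600 km/h.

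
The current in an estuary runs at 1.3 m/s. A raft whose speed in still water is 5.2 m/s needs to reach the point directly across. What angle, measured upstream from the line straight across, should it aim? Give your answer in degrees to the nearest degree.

14°

To cancel the current, the upstream component of the raft's velocity must equal the flow: 5.2 sin θ = 1.3.
sin θ = 1.3 / 5.2 = 0.2500.
θ = arcsin(0.2500) = 14.478°.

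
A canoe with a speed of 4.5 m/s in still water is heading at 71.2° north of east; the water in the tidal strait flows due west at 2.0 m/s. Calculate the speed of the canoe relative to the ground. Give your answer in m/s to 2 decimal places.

4.30 m/s

Taking east as x and north as y: velocity relative to the water = (1.450, 4.260) m/s; the water relative to ground = (-2.000, 0.000) m/s.
Velocity relative to ground = (1.450, 4.260) + (-2.000, 0.000) = (-0.550, 4.260) m/s.
Speed = |(-0.550, 4.260)| = 4.295 m/s.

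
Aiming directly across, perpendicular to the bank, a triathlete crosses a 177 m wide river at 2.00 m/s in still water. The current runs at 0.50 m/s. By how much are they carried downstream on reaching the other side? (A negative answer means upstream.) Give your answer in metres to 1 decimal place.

Perpendicular speed = 2.000 m/s; crossing time = 177 / 2.000 = 88.500 s.
Net downstream speed = 0.500 m/s.
Drift = 0.500 × 88.500 = 44.250 m (downstream).

44.3 m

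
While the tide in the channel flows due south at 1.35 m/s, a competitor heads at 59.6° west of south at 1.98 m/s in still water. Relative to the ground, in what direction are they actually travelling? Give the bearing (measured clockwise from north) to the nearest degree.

216°

Taking east as x and north as y: velocity relative to the water = (-1.708, -1.002) m/s; the water relative to ground = (0.000, -1.350) m/s.
Velocity relative to ground = (-1.708, -1.002) + (0.000, -1.350) = (-1.708, -2.352) m/s.
Bearing = atan2(-1.71, -2.35) = 215.98° clockwise from north.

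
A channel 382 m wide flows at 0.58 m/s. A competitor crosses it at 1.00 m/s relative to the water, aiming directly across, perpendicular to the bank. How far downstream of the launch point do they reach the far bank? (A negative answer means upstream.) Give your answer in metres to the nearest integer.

222 m

Perpendicular speed = 1.000 m/s; crossing time = 382 / 1.000 = 382.000 s.
Net downstream speed = 0.580 m/s.
Drift = 0.580 × 382.000 = 221.560 m (downstream).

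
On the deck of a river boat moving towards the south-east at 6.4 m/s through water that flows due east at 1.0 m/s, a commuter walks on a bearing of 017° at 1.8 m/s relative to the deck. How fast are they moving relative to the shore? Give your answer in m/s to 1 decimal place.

In east/north components (m/s): commuter relative to river boat = (0.526, 1.721); river boat relative to water = (4.525, -4.525); water relative to ground = (1.000, 0.000).
Sum = (6.052, -2.804) m/s.
Speed = |(6.052, -2.804)| = 6.670 m/s.

6.7 m/s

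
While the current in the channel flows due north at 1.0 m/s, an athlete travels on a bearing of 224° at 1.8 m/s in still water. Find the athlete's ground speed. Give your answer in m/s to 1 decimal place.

1.3 m/s

Taking east as x and north as y: velocity relative to the water = (-1.250, -1.295) m/s; the water relative to ground = (0.000, 1.000) m/s.
Velocity relative to ground = (-1.250, -1.295) + (0.000, 1.000) = (-1.250, -0.295) m/s.
Speed = |(-1.250, -0.295)| = 1.285 m/s.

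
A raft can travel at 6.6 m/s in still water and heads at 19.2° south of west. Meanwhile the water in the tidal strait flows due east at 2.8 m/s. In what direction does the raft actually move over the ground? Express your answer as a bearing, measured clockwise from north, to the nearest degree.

Taking east as x and north as y: velocity relative to the water = (-6.233, -2.171) m/s; the water relative to ground = (2.800, 0.000) m/s.
Velocity relative to ground = (-6.233, -2.171) + (2.800, 0.000) = (-3.433, -2.171) m/s.
Bearing = atan2(-3.43, -2.17) = 237.70° clockwise from north.

238°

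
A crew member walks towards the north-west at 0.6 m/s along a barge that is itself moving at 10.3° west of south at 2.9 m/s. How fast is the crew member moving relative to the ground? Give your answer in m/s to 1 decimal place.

Taking east as x and north as y: barge velocity = (-0.519, -2.853) m/s; crew member velocity relative to barge = (-0.424, 0.424) m/s.
Velocity relative to ground = (-0.519, -2.853) + (-0.424, 0.424) = (-0.943, -2.429) m/s.
Speed = |(-0.943, -2.429)| = 2.606 m/s.

2.6 m/s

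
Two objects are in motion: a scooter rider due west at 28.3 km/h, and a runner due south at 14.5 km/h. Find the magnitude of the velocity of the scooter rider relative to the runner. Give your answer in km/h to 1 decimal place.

Taking east as x and north as y: scooter rider velocity = (-28.300, 0.000) km/h; runner velocity = (0.000, -14.500) km/h.
Velocity of scooter rider relative to runner = (-28.300, 0.000) − (0.000, -14.500) = (-28.300, 14.500) km/h.
Magnitude = |(-28.300, 14.500)| = 31.798 km/h.

31.8 km/h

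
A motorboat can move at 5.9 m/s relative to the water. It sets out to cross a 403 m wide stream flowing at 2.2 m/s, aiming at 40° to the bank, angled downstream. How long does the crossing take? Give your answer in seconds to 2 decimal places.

106.26 s

The component of the motorboat's velocity perpendicular to the bank is 5.9 × sin 40° = 3.792 m/s.
The flow acts along the bank and has no component across it.
Time = 403 / 3.792 = 106.264 s.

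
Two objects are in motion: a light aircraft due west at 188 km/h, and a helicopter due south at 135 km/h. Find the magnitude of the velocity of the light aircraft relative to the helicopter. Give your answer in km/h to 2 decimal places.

231.45 km/h

Taking east as x and north as y: light aircraft velocity = (-188.000, 0.000) km/h; helicopter velocity = (0.000, -135.000) km/h.
Velocity of light aircraft relative to helicopter = (-188.000, 0.000) − (0.000, -135.000) = (-188.000, 135.000) km/h.
Magnitude = |(-188.000, 135.000)| = 231.450 km/h.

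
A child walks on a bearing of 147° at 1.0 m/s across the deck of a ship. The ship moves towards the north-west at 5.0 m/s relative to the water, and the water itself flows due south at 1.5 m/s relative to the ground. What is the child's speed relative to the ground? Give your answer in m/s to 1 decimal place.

3.2 m/s

In east/north components (m/s): child relative to ship = (0.545, -0.839); ship relative to water = (-3.536, 3.536); water relative to ground = (0.000, -1.500).
Sum = (-2.991, 1.197) m/s.
Speed = |(-2.991, 1.197)| = 3.221 m/s.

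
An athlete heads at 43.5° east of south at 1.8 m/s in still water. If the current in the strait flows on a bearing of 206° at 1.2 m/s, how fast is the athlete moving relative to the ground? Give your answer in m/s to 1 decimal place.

2.5 m/s

Taking east as x and north as y: velocity relative to the water = (1.239, -1.306) m/s; the water relative to ground = (-0.526, -1.079) m/s.
Velocity relative to ground = (1.239, -1.306) + (-0.526, -1.079) = (0.713, -2.384) m/s.
Speed = |(0.713, -2.384)| = 2.489 m/s.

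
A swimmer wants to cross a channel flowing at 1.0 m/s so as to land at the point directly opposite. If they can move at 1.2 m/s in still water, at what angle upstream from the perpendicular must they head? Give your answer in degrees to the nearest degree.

To cancel the current, the upstream component of the swimmer's velocity must equal the flow: 1.2 sin θ = 1.0.
sin θ = 1.0 / 1.2 = 0.8333.
θ = arcsin(0.8333) = 56.443°.

56°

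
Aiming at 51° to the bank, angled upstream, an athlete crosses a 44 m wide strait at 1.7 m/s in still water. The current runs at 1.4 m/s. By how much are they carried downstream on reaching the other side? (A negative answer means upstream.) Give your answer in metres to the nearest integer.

11 m

Perpendicular speed = 1.321 m/s; crossing time = 44 / 1.321 = 33.304 s.
Net downstream speed = 0.330 m/s.
Drift = 0.330 × 33.304 = 10.996 m (downstream).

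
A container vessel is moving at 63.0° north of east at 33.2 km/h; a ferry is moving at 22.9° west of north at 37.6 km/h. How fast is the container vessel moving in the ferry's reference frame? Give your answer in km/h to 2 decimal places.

Taking east as x and north as y: container vessel velocity = (15.072, 29.581) km/h; ferry velocity = (-14.631, 34.637) km/h.
Velocity of container vessel relative to ferry = (15.072, 29.581) − (-14.631, 34.637) = (29.704, -5.055) km/h.
Magnitude = |(29.704, -5.055)| = 30.131 km/h.

30.13 km/h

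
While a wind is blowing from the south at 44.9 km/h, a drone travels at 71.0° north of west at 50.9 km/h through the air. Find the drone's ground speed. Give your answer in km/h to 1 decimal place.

94.5 km/h

Taking east as x and north as y: velocity relative to the air = (-16.571, 48.127) km/h; the air relative to ground = (0.000, 44.900) km/h.
Velocity relative to ground = (-16.571, 48.127) + (0.000, 44.900) = (-16.571, 93.027) km/h.
Speed = |(-16.571, 93.027)| = 94.491 km/h.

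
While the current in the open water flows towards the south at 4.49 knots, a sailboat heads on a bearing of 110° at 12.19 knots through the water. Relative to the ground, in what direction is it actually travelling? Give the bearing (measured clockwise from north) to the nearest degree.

Taking east as x and north as y: velocity relative to the water = (11.455, -4.169) knots; the water relative to ground = (0.000, -4.490) knots.
Velocity relative to ground = (11.455, -4.169) + (0.000, -4.490) = (11.455, -8.659) knots.
Bearing = atan2(11.45, -8.66) = 127.09° clockwise from north.

127°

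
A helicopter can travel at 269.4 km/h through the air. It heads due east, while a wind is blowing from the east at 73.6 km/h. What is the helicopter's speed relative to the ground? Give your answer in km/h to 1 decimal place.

Taking east as x and north as y: velocity relative to the air = (269.400, 0.000) km/h; the air relative to ground = (-73.600, 0.000) km/h.
Velocity relative to ground = (269.400, 0.000) + (-73.600, 0.000) = (195.800, 0.000) km/h.
Speed = |(195.800, 0.000)| = 195.800 km/h.

195.8 km/h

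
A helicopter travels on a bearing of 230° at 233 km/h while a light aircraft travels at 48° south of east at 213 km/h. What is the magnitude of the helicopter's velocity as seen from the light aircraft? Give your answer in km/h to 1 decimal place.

321.1 km/h

Taking east as x and north as y: helicopter velocity = (-178.488, -149.770) km/h; light aircraft velocity = (142.525, -158.290) km/h.
Velocity of helicopter relative to light aircraft = (-178.488, -149.770) − (142.525, -158.290) = (-321.013, 8.520) km/h.
Magnitude = |(-321.013, 8.520)| = 321.126 km/h.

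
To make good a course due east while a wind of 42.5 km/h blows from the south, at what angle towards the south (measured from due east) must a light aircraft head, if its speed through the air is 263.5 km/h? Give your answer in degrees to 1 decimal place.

9.3°

The wind pushes perpendicular to the desired track; the heading must have a component into the wind equal to 42.5 km/h: 263.5 sin θ = 42.5.
sin θ = 0.1613, so θ = 9.282°.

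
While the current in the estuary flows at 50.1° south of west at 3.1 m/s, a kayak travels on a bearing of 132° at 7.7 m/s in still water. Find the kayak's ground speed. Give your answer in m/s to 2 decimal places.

8.41 m/s

Taking east as x and north as y: velocity relative to the water = (5.722, -5.152) m/s; the water relative to ground = (-1.988, -2.378) m/s.
Velocity relative to ground = (5.722, -5.152) + (-1.988, -2.378) = (3.734, -7.531) m/s.
Speed = |(3.734, -7.531)| = 8.405 m/s.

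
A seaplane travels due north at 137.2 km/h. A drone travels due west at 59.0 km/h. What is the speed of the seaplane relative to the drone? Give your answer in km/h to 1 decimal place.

149.3 km/h

Taking east as x and north as y: seaplane velocity = (0.000, 137.200) km/h; drone velocity = (-59.000, 0.000) km/h.
Velocity of seaplane relative to drone = (0.000, 137.200) − (-59.000, 0.000) = (59.000, 137.200) km/h.
Magnitude = |(59.000, 137.200)| = 149.348 km/h.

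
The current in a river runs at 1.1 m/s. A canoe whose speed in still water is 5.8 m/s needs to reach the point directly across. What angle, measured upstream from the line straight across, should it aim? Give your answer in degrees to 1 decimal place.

To cancel the current, the upstream component of the canoe's velocity must equal the flow: 5.8 sin θ = 1.1.
sin θ = 1.1 / 5.8 = 0.1897.
θ = arcsin(0.1897) = 10.933°.

10.9°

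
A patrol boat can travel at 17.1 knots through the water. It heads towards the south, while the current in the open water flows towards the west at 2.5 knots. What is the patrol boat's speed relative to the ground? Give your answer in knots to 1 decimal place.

Taking east as x and north as y: velocity relative to the water = (0.000, -17.100) knots; the water relative to ground = (-2.500, 0.000) knots.
Velocity relative to ground = (0.000, -17.100) + (-2.500, 0.000) = (-2.500, -17.100) knots.
Speed = |(-2.500, -17.100)| = 17.282 knots.

17.3 knots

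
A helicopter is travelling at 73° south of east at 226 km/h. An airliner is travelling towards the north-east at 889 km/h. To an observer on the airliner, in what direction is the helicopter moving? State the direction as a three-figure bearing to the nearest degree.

Taking east as x and north as y: helicopter velocity = (66.076, -216.125) km/h; airliner velocity = (628.618, 628.618) km/h.
Velocity of helicopter relative to airliner = (66.076, -216.125) − (628.618, 628.618) = (-562.542, -844.743) km/h.
Bearing = atan2(-562.54, -844.74) = 213.66° clockwise from north.

214°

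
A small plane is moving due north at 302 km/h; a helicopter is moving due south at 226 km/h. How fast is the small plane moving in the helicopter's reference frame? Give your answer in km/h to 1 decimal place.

Taking east as x and north as y: small plane velocity = (0.000, 302.000) km/h; helicopter velocity = (0.000, -226.000) km/h.
Velocity of small plane relative to helicopter = (0.000, 302.000) − (0.000, -226.000) = (0.000, 528.000) km/h.
Magnitude = |(0.000, 528.000)| = 528.000 km/h.

528.0 km/h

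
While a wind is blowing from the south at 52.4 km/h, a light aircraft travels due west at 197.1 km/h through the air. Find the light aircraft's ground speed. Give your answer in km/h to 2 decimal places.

Taking east as x and north as y: velocity relative to the air = (-197.100, 0.000) km/h; the air relative to ground = (0.000, 52.400) km/h.
Velocity relative to ground = (-197.100, 0.000) + (0.000, 52.400) = (-197.100, 52.400) km/h.
Speed = |(-197.100, 52.400)| = 203.946 km/h.

203.95 km/h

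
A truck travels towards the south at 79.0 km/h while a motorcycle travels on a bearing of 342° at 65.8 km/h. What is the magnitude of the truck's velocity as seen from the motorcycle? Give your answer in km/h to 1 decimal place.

143.0 km/h

Taking east as x and north as y: truck velocity = (0.000, -79.000) km/h; motorcycle velocity = (-20.333, 62.580) km/h.
Velocity of truck relative to motorcycle = (0.000, -79.000) − (-20.333, 62.580) = (20.333, -141.580) km/h.
Magnitude = |(20.333, -141.580)| = 143.032 km/h.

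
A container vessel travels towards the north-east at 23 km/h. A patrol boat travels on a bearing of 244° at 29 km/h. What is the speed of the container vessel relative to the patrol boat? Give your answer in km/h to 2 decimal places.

Taking east as x and north as y: container vessel velocity = (16.263, 16.263) km/h; patrol boat velocity = (-26.065, -12.713) km/h.
Velocity of container vessel relative to patrol boat = (16.263, 16.263) − (-26.065, -12.713) = (42.328, 28.976) km/h.
Magnitude = |(42.328, 28.976)| = 51.296 km/h.

51.30 km/h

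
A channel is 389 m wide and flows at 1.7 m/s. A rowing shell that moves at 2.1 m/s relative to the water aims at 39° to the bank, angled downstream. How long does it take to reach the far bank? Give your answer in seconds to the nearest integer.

The component of the rowing shell's velocity perpendicular to the bank is 2.1 × sin 39° = 1.322 m/s.
Only the cross-stream component determines the crossing time; the current contributes nothing perpendicular to the bank.
Time = 389 / 1.322 = 294.346 s.

294 s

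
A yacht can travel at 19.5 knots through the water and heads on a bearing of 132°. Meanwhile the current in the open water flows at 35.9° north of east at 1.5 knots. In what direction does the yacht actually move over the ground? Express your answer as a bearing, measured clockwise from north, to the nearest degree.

128°

Taking east as x and north as y: velocity relative to the water = (14.491, -13.048) knots; the water relative to ground = (1.215, 0.880) knots.
Velocity relative to ground = (14.491, -13.048) + (1.215, 0.880) = (15.706, -12.168) knots.
Bearing = atan2(15.71, -12.17) = 127.77° clockwise from north.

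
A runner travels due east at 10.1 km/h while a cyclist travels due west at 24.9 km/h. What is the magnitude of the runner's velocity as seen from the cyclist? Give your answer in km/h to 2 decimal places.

35.00 km/h

Taking east as x and north as y: runner velocity = (10.100, 0.000) km/h; cyclist velocity = (-24.900, 0.000) km/h.
Velocity of runner relative to cyclist = (10.100, 0.000) − (-24.900, 0.000) = (35.000, 0.000) km/h.
Magnitude = |(35.000, 0.000)| = 35.000 km/h.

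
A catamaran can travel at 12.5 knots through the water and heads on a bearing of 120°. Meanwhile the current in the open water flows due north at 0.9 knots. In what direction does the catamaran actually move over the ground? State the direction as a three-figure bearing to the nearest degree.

116°

Taking east as x and north as y: velocity relative to the water = (10.825, -6.250) knots; the water relative to ground = (0.000, 0.900) knots.
Velocity relative to ground = (10.825, -6.250) + (0.000, 0.900) = (10.825, -5.350) knots.
Bearing = atan2(10.83, -5.35) = 116.30° clockwise from north.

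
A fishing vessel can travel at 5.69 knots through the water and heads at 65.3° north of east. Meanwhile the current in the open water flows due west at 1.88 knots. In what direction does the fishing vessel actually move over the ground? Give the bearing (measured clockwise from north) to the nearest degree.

Taking east as x and north as y: velocity relative to the water = (2.378, 5.169) knots; the water relative to ground = (-1.880, 0.000) knots.
Velocity relative to ground = (2.378, 5.169) + (-1.880, 0.000) = (0.498, 5.169) knots.
Bearing = atan2(0.50, 5.17) = 5.50° clockwise from north.

005°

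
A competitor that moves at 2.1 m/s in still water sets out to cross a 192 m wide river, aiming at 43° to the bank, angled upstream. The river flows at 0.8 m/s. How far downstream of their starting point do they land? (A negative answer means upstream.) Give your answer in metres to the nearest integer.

Perpendicular speed = 1.432 m/s; crossing time = 192 / 1.432 = 134.060 s.
Net downstream speed = -0.736 m/s.
Drift = -0.736 × 134.060 = -98.647 m (upstream).

-99 m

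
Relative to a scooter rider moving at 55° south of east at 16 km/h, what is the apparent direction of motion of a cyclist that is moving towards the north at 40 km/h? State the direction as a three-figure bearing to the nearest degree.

Taking east as x and north as y: cyclist velocity = (0.000, 40.000) km/h; scooter rider velocity = (9.177, -13.106) km/h.
Velocity of cyclist relative to scooter rider = (0.000, 40.000) − (9.177, -13.106) = (-9.177, 53.106) km/h.
Bearing = atan2(-9.18, 53.11) = 350.20° clockwise from north.

350°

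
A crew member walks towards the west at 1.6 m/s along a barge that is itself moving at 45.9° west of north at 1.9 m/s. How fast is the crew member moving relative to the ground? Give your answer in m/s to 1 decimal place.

3.2 m/s

Taking east as x and north as y: barge velocity = (-1.364, 1.322) m/s; crew member velocity relative to barge = (-1.600, 0.000) m/s.
Velocity relative to ground = (-1.364, 1.322) + (-1.600, 0.000) = (-2.964, 1.322) m/s.
Speed = |(-2.964, 1.322)| = 3.246 m/s.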